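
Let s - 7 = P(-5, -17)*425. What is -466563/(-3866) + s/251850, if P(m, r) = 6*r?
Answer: 29334081878/243413025 ≈ 120.51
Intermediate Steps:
s = -43343 (s = 7 + (6*(-17))*425 = 7 - 102*425 = 7 - 43350 = -43343)
-466563/(-3866) + s/251850 = -466563/(-3866) - 43343/251850 = -466563*(-1/3866) - 43343*1/251850 = 466563/3866 - 43343/251850 = 29334081878/243413025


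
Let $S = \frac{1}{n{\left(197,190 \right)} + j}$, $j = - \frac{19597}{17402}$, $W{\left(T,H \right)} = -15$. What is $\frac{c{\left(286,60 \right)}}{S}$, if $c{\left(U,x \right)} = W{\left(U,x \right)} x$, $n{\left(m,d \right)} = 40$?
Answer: $- \frac{304417350}{8701} \approx -34987.0$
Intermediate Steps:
$j = - \frac{19597}{17402}$ ($j = \left(-19597\right) \frac{1}{17402} = - \frac{19597}{17402} \approx -1.1261$)
$c{\left(U,x \right)} = - 15 x$
$S = \frac{17402}{676483}$ ($S = \frac{1}{40 - \frac{19597}{17402}} = \frac{1}{\frac{676483}{17402}} = \frac{17402}{676483} \approx 0.025724$)
$\frac{c{\left(286,60 \right)}}{S} = \frac{\left(-15\right) 60}{\frac{17402}{676483}} = \left(-900\right) \frac{676483}{17402} = - \frac{304417350}{8701}$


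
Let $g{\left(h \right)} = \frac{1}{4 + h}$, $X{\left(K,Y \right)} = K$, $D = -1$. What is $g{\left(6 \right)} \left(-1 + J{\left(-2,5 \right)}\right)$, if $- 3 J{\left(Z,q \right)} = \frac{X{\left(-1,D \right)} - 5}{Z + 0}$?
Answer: $- \frac{1}{5} \approx -0.2$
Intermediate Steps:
$J{\left(Z,q \right)} = \frac{2}{Z}$ ($J{\left(Z,q \right)} = - \frac{\left(-1 - 5\right) \frac{1}{Z + 0}}{3} = - \frac{\left(-6\right) \frac{1}{Z}}{3} = \frac{2}{Z}$)
$g{\left(6 \right)} \left(-1 + J{\left(-2,5 \right)}\right) = \frac{-1 + \frac{2}{-2}}{4 + 6} = \frac{-1 + 2 \left(- \frac{1}{2}\right)}{10} = \frac{-1 - 1}{10} = \frac{1}{10} \left(-2\right) = - \frac{1}{5}$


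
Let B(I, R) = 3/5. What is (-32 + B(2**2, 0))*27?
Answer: -4239/5 ≈ -847.80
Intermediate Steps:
B(I, R) = 3/5 (B(I, R) = 3*(1/5) = 3/5)
(-32 + B(2**2, 0))*27 = (-32 + 3/5)*27 = -157/5*27 = -4239/5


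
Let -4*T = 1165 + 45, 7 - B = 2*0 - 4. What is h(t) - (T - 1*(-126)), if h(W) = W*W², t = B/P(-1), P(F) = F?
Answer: -2309/2 ≈ -1154.5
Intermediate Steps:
B = 11 (B = 7 - (2*0 - 4) = 7 - (0 - 4) = 7 - 1*(-4) = 7 + 4 = 11)
T = -605/2 (T = -(1165 + 45)/4 = -¼*1210 = -605/2 ≈ -302.50)
t = -11 (t = 11/(-1) = 11*(-1) = -11)
h(W) = W³
h(t) - (T - 1*(-126)) = (-11)³ - (-605/2 - 1*(-126)) = -1331 - (-605/2 + 126) = -1331 - 1*(-353/2) = -1331 + 353/2 = -2309/2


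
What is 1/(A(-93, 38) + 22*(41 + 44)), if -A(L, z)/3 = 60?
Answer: 1/1690 ≈ 0.00059172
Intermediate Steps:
A(L, z) = -180 (A(L, z) = -3*60 = -180)
1/(A(-93, 38) + 22*(41 + 44)) = 1/(-180 + 22*(41 + 44)) = 1/(-180 + 22*85) = 1/(-180 + 1870) = 1/1690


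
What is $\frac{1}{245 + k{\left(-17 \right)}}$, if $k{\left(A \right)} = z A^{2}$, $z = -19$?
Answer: $- \frac{1}{5246} \approx -0.00019062$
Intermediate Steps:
$k{\left(A \right)} = - 19 A^{2}$
$\frac{1}{245 + k{\left(-17 \right)}} = \frac{1}{245 - 19 \left(-17\right)^{2}} = \frac{1}{245 - 5491} = \frac{1}{-5246} = - \frac{1}{5246}$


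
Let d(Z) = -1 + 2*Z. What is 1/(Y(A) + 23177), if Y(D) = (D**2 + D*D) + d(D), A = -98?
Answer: 1/42188 ≈ 2.3703e-5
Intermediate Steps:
Y(D) = -1 + 2*D + 2*D**2 (Y(D) = (D**2 + D*D) + (-1 + 2*D) = (D**2 + D**2) + (-1 + 2*D) = 2*D**2 + (-1 + 2*D) = -1 + 2*D + 2*D**2)
1/(Y(A) + 23177) = 1/((-1 + 2*(-98) + 2*(-98)**2) + 23177) = 1/((-1 - 196 + 2*9604) + 23177) = 1/((-1 - 196 + 19208) + 23177) = 1/(19011 + 23177) = 1/42188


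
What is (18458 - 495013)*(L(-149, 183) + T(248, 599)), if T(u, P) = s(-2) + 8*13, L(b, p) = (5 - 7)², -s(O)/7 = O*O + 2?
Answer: -31452630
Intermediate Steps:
s(O) = -14 - 7*O² (s(O) = -7*(O*O + 2) = -7*(O² + 2) = -7*(2 + O²) = -14 - 7*O²)
L(b, p) = 4 (L(b, p) = (-2)² = 4)
T(u, P) = 62 (T(u, P) = (-14 - 7*(-2)²) + 8*13 = (-14 - 7*4) + 104 = (-14 - 28) + 104 = -42 + 104 = 62)
(18458 - 495013)*(L(-149, 183) + T(248, 599)) = (18458 - 495013)*(4 + 62) = -476555*66 = -31452630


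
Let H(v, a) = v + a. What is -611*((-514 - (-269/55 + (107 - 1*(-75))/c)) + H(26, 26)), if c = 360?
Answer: 553613047/1980 ≈ 2.7960e+5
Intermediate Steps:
H(v, a) = a + v
-611*((-514 - (-269/55 + (107 - 1*(-75))/c)) + H(26, 26)) = -611*((-514 - (-269/55 + (107 - 1*(-75))/360)) + (26 + 26)) = -611*((-514 - (-269*1/55 + (107 + 75)*(1/360))) + 52) = -611*((-514 - (-269/55 + 182*(1/360))) + 52) = -611*((-514 - (-269/55 + 91/180)) + 52) = -611*((-514 - 1*(-8683/1980)) + 52) = -611*((-514 + 8683/1980) + 52) = -611*(-1009037/1980 + 52) = -611*(-906077/1980) = 553613047/1980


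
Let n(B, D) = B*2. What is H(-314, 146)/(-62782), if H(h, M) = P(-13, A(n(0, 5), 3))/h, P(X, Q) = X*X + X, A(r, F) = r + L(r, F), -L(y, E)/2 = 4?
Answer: 39/4928387 ≈ 7.9133e-6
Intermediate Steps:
L(y, E) = -8 (L(y, E) = -2*4 = -8)
n(B, D) = 2*B
A(r, F) = -8 + r (A(r, F) = r - 8 = -8 + r)
P(X, Q) = X + X² (P(X, Q) = X² + X = X + X²)
H(h, M) = 156/h (H(h, M) = (-13*(1 - 13))/h = (-13*(-12))/h = 156/h)
H(-314, 146)/(-62782) = (156/(-314))/(-62782) = (156*(-1/314))*(-1/62782) = -78/157*(-1/62782) = 39/4928387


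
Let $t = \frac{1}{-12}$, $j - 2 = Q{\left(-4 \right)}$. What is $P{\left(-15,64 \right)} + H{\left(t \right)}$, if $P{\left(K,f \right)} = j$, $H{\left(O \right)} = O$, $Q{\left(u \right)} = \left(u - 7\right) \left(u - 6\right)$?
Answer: $\frac{1343}{12} \approx 111.92$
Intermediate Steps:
$Q{\left(u \right)} = \left(-7 + u\right) \left(-6 + u\right)$
$j = 112$ ($j = 2 + \left(42 + \left(-4\right)^{2} - -52\right) = 2 + \left(42 + 16 + 52\right) = 2 + 110 = 112$)
$t = - \frac{1}{12} \approx -0.083333$
$P{\left(K,f \right)} = 112$
$P{\left(-15,64 \right)} + H{\left(t \right)} = 112 - \frac{1}{12} = \frac{1343}{12}$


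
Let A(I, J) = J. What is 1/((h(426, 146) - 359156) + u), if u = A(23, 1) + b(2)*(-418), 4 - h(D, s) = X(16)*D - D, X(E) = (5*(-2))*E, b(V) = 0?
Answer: -1/290565 ≈ -3.4416e-6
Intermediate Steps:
X(E) = -10*E
h(D, s) = 4 + 161*D (h(D, s) = 4 - ((-10*16)*D - D) = 4 - (-160*D - D) = 4 - (-161)*D = 4 + 161*D)
u = 1 (u = 1 + 0*(-418) = 1 + 0 = 1)
1/((h(426, 146) - 359156) + u) = 1/(((4 + 161*426) - 359156) + 1) = 1/(((4 + 68586) - 359156) + 1) = 1/((68590 - 359156) + 1) = 1/(-290566 + 1) = 1/(-290565) = -1/290565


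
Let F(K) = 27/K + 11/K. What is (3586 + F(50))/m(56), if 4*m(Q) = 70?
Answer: 179338/875 ≈ 204.96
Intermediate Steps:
m(Q) = 35/2 (m(Q) = (1/4)*70 = 35/2)
F(K) = 38/K
(3586 + F(50))/m(56) = (3586 + 38/50)/(35/2) = (3586 + 38*(1/50))*(2/35) = (3586 + 19/25)*(2/35) = (89669/25)*(2/35) = 179338/875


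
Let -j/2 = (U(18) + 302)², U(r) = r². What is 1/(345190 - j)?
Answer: 1/1128942 ≈ 8.8579e-7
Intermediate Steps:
j = -783752 (j = -2*(18² + 302)² = -2*(324 + 302)² = -2*626² = -2*391876 = -783752)
1/(345190 - j) = 1/(345190 - 1*(-783752)) = 1/(345190 + 783752) = 1/1128942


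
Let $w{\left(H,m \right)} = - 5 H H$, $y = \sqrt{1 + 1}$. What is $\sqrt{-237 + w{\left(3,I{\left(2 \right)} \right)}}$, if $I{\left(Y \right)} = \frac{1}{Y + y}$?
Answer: $i \sqrt{282} \approx 16.793 i$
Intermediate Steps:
$y = \sqrt{2} \approx 1.4142$
$I{\left(Y \right)} = \frac{1}{Y + \sqrt{2}}$
$w{\left(H,m \right)} = - 5 H^{2}$
$\sqrt{-237 + w{\left(3,I{\left(2 \right)} \right)}} = \sqrt{-237 - 5 \cdot 3^{2}} = \sqrt{-237 - 45} = \sqrt{-282} = i \sqrt{282}$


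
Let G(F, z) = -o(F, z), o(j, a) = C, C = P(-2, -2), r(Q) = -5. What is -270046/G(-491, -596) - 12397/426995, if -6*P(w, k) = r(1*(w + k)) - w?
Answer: 10026807441/18565 ≈ 5.4009e+5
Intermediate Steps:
P(w, k) = ⅚ + w/6 (P(w, k) = -(-5 - w)/6 = ⅚ + w/6)
C = ½ (C = ⅚ + (⅙)*(-2) = ⅚ - ⅓ = ½ ≈ 0.50000)
o(j, a) = ½
G(F, z) = -½ (G(F, z) = -1*½ = -½)
-270046/G(-491, -596) - 12397/426995 = -270046/(-½) - 12397/426995 = -270046*(-2) - 12397*1/426995 = 540092 - 539/18565 = 10026807441/18565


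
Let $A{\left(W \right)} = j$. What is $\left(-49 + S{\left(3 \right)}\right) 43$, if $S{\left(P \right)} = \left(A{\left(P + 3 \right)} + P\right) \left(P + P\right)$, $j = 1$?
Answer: $-1075$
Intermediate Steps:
$A{\left(W \right)} = 1$
$S{\left(P \right)} = 2 P \left(1 + P\right)$ ($S{\left(P \right)} = \left(1 + P\right) \left(P + P\right) = \left(1 + P\right) 2 P = 2 P \left(1 + P\right)$)
$\left(-49 + S{\left(3 \right)}\right) 43 = \left(-49 + 2 \cdot 3 \left(1 + 3\right)\right) 43 = \left(-49 + 2 \cdot 3 \cdot 4\right) 43 = \left(-49 + 24\right) 43 = \left(-25\right) 43 = -1075$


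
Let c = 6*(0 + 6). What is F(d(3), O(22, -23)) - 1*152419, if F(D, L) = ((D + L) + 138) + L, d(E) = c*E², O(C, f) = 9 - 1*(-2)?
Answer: -151935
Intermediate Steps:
c = 36 (c = 6*6 = 36)
O(C, f) = 11 (O(C, f) = 9 + 2 = 11)
d(E) = 36*E²
F(D, L) = 138 + D + 2*L (F(D, L) = (138 + D + L) + L = 138 + D + 2*L)
F(d(3), O(22, -23)) - 1*152419 = (138 + 36*3² + 2*11) - 1*152419 = (138 + 36*9 + 22) - 152419 = (138 + 324 + 22) - 152419 = 484 - 152419 = -151935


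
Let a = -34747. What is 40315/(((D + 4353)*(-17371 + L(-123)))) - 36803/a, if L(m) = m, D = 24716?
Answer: 18714142338753/17669999139242 ≈ 1.0591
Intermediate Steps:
40315/(((D + 4353)*(-17371 + L(-123)))) - 36803/a = 40315/(((24716 + 4353)*(-17371 - 123))) - 36803/(-34747) = 40315/((29069*(-17494))) - 36803*(-1/34747) = 40315/(-508533086) + 36803/34747 = 40315*(-1/508533086) + 36803/34747 = -40315/508533086 + 36803/34747 = 18714142338753/17669999139242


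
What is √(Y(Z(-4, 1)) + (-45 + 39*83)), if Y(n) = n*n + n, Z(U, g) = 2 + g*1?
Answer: 6*√89 ≈ 56.604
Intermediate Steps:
Z(U, g) = 2 + g
Y(n) = n + n² (Y(n) = n² + n = n + n²)
√(Y(Z(-4, 1)) + (-45 + 39*83)) = √((2 + 1)*(1 + (2 + 1)) + (-45 + 39*83)) = √(3*(1 + 3) + (-45 + 3237)) = √(3*4 + 3192) = √(12 + 3192) = √3204 = 6*√89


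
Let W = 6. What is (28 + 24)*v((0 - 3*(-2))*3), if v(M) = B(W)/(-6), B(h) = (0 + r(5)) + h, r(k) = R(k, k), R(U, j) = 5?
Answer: -286/3 ≈ -95.333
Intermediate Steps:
r(k) = 5
B(h) = 5 + h (B(h) = (0 + 5) + h = 5 + h)
v(M) = -11/6 (v(M) = (5 + 6)/(-6) = 11*(-1/6) = -11/6)
(28 + 24)*v((0 - 3*(-2))*3) = (28 + 24)*(-11/6) = 52*(-11/6) = -286/3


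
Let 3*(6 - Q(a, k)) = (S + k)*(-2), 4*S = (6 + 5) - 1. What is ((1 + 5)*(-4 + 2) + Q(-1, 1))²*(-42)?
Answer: -1694/3 ≈ -564.67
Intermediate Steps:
S = 5/2 (S = ((6 + 5) - 1)/4 = (11 - 1)/4 = (¼)*10 = 5/2 ≈ 2.5000)
Q(a, k) = 23/3 + 2*k/3 (Q(a, k) = 6 - (5/2 + k)*(-2)/3 = 6 - (-5 - 2*k)/3 = 6 + (5/3 + 2*k/3) = 23/3 + 2*k/3)
((1 + 5)*(-4 + 2) + Q(-1, 1))²*(-42) = ((1 + 5)*(-4 + 2) + (23/3 + (⅔)*1))²*(-42) = (6*(-2) + (23/3 + ⅔))²*(-42) = (-12 + 25/3)²*(-42) = (-11/3)²*(-42) = (121/9)*(-42) = -1694/3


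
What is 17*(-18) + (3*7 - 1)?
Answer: -286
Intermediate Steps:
17*(-18) + (3*7 - 1) = -306 + (21 - 1) = -306 + 20 = -286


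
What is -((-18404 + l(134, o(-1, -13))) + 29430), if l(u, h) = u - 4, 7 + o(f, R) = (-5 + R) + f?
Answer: -11156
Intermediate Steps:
o(f, R) = -12 + R + f (o(f, R) = -7 + ((-5 + R) + f) = -7 + (-5 + R + f) = -12 + R + f)
l(u, h) = -4 + u
-((-18404 + l(134, o(-1, -13))) + 29430) = -((-18404 + (-4 + 134)) + 29430) = -((-18404 + 130) + 29430) = -(-18274 + 29430) = -1*11156 = -11156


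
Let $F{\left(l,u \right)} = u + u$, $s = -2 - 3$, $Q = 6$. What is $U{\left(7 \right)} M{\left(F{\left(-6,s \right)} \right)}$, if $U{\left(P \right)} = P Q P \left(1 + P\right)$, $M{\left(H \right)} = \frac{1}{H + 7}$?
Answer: $-784$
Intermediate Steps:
$s = -5$
$F{\left(l,u \right)} = 2 u$
$M{\left(H \right)} = \frac{1}{7 + H}$
$U{\left(P \right)} = 6 P^{2} \left(1 + P\right)$ ($U{\left(P \right)} = P 6 P \left(1 + P\right) = 6 P P \left(1 + P\right) = 6 P^{2} \left(1 + P\right)$)
$U{\left(7 \right)} M{\left(F{\left(-6,s \right)} \right)} = \frac{6 \cdot 7^{2} \left(1 + 7\right)}{7 + 2 \left(-5\right)} = \frac{6 \cdot 49 \cdot 8}{7 - 10} = \frac{2352}{-3} = 2352 \left(- \frac{1}{3}\right) = -784$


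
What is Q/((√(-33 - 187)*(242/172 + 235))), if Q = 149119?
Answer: -6412117*I*√55/1118205 ≈ -42.527*I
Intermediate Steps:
Q/((√(-33 - 187)*(242/172 + 235))) = 149119/((√(-33 - 187)*(242/172 + 235))) = 149119/((√(-220)*(242*(1/172) + 235))) = 149119/(((2*I*√55)*(121/86 + 235))) = 149119/(((2*I*√55)*(20331/86))) = 149119/((20331*I*√55/43)) = 149119*(-43*I*√55/1118205) = -6412117*I*√55/1118205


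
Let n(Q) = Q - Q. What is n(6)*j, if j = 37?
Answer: 0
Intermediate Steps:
n(Q) = 0
n(6)*j = 0*37 = 0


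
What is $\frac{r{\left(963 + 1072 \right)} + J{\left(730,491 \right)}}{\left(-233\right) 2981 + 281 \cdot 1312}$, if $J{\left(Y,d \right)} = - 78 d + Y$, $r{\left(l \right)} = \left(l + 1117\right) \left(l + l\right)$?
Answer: $- \frac{12791072}{325901} \approx -39.248$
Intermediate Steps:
$r{\left(l \right)} = 2 l \left(1117 + l\right)$ ($r{\left(l \right)} = \left(1117 + l\right) 2 l = 2 l \left(1117 + l\right)$)
$J{\left(Y,d \right)} = Y - 78 d$
$\frac{r{\left(963 + 1072 \right)} + J{\left(730,491 \right)}}{\left(-233\right) 2981 + 281 \cdot 1312} = \frac{2 \left(963 + 1072\right) \left(1117 + \left(963 + 1072\right)\right) + \left(730 - 38298\right)}{\left(-233\right) 2981 + 281 \cdot 1312} = \frac{2 \cdot 2035 \left(1117 + 2035\right) + \left(730 - 38298\right)}{-694573 + 368672} = \frac{2 \cdot 2035 \cdot 3152 - 37568}{-325901} = \left(12828640 - 37568\right) \left(- \frac{1}{325901}\right) = 12791072 \left(- \frac{1}{325901}\right) = - \frac{12791072}{325901}$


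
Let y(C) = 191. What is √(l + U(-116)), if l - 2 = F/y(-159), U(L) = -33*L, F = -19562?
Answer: 4*√8499118/191 ≈ 61.054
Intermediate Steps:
l = -19180/191 (l = 2 - 19562/191 = -19180/191 ≈ -100.42)
√(l + U(-116)) = √(-19180/191 - 33*(-116)) = √(-19180/191 + 3828) = √(711968/191) = 4*√8499118/191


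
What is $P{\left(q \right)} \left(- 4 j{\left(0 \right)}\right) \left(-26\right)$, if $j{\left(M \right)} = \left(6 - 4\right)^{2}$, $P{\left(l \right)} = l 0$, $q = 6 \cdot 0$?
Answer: $0$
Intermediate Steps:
$q = 0$
$P{\left(l \right)} = 0$
$j{\left(M \right)} = 4$ ($j{\left(M \right)} = 2^{2} = 4$)
$P{\left(q \right)} \left(- 4 j{\left(0 \right)}\right) \left(-26\right) = 0 \left(\left(-4\right) 4\right) \left(-26\right) = 0 \left(-16\right) \left(-26\right) = 0 \left(-26\right) = 0$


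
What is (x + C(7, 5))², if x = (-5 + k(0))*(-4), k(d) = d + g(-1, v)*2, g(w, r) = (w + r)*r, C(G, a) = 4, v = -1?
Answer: 64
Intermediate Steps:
g(w, r) = r*(r + w) (g(w, r) = (r + w)*r = r*(r + w))
k(d) = 4 + d (k(d) = d - (-1 - 1)*2 = d - 1*(-2)*2 = d + 2*2 = d + 4 = 4 + d)
x = 4 (x = (-5 + (4 + 0))*(-4) = (-5 + 4)*(-4) = -1*(-4) = 4)
(x + C(7, 5))² = (4 + 4)² = 8² = 64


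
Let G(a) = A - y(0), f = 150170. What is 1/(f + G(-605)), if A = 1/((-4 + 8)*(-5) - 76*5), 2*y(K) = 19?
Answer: 400/60064199 ≈ 6.6595e-6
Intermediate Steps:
y(K) = 19/2 (y(K) = (½)*19 = 19/2)
A = -1/400 (A = 1/(4*(-5) - 380) = 1/(-20 - 380) = 1/(-400) = -1/400 ≈ -0.0025000)
G(a) = -3801/400 (G(a) = -1/400 - 1*19/2 = -1/400 - 19/2 = -3801/400)
1/(f + G(-605)) = 1/(150170 - 3801/400) = 1/(60064199/400) = 400/60064199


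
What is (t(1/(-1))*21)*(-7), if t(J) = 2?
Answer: -294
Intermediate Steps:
(t(1/(-1))*21)*(-7) = (2*21)*(-7) = 42*(-7) = -294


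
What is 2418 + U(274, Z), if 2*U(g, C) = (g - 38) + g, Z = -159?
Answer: 2673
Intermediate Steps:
U(g, C) = -19 + g (U(g, C) = ((g - 38) + g)/2 = ((-38 + g) + g)/2 = (-38 + 2*g)/2 = -19 + g)
2418 + U(274, Z) = 2418 + (-19 + 274) = 2418 + 255 = 2673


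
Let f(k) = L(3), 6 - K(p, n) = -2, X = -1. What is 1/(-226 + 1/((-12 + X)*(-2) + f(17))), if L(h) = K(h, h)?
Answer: -34/7683 ≈ -0.0044254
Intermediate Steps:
K(p, n) = 8 (K(p, n) = 6 - 1*(-2) = 6 + 2 = 8)
L(h) = 8
f(k) = 8
1/(-226 + 1/((-12 + X)*(-2) + f(17))) = 1/(-226 + 1/((-12 - 1)*(-2) + 8)) = 1/(-226 + 1/(-13*(-2) + 8)) = 1/(-226 + 1/(26 + 8)) = 1/(-226 + 1/34) = 1/(-7683/34) = -34/7683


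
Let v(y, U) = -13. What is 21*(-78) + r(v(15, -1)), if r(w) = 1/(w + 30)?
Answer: -27845/17 ≈ -1637.9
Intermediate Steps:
r(w) = 1/(30 + w)
21*(-78) + r(v(15, -1)) = 21*(-78) + 1/(30 - 13) = -1638 + 1/17 = -27845/17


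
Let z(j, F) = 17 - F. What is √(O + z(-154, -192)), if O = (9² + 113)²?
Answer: 87*√5 ≈ 194.54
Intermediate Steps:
O = 37636 (O = (81 + 113)² = 194² = 37636)
√(O + z(-154, -192)) = √(37636 + (17 - 1*(-192))) = √(37636 + (17 + 192)) = √(37636 + 209) = √37845 = 87*√5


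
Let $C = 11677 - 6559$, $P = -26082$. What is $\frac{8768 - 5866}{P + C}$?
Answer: $- \frac{1451}{10482} \approx -0.13843$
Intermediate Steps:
$C = 5118$
$\frac{8768 - 5866}{P + C} = \frac{8768 - 5866}{-26082 + 5118} = \frac{2902}{-20964} = 2902 \left(- \frac{1}{20964}\right) = - \frac{1451}{10482}$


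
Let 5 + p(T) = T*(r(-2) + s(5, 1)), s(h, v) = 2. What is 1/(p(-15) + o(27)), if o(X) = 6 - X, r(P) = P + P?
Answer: ¼ ≈ 0.25000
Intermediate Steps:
r(P) = 2*P
p(T) = -5 - 2*T (p(T) = -5 + T*(2*(-2) + 2) = -5 + T*(-4 + 2) = -5 + T*(-2) = -5 - 2*T)
1/(p(-15) + o(27)) = 1/((-5 - 2*(-15)) + (6 - 1*27)) = 1/((-5 + 30) + (6 - 27)) = 1/(25 - 21) = 1/4 = ¼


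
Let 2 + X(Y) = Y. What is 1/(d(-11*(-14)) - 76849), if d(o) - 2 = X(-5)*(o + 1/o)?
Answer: -22/1714351 ≈ -1.2833e-5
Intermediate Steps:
X(Y) = -2 + Y
d(o) = 2 - 7*o - 7/o (d(o) = 2 + (-2 - 5)*(o + 1/o) = 2 - 7*(o + 1/o) = 2 + (-7*o - 7/o) = 2 - 7*o - 7/o)
1/(d(-11*(-14)) - 76849) = 1/((2 - (-77)*(-14) - 7/((-11*(-14)))) - 76849) = 1/((2 - 7*154 - 7/154) - 76849) = 1/((2 - 1078 - 7*1/154) - 76849) = 1/((2 - 1078 - 1/22) - 76849) = 1/(-23673/22 - 76849) = 1/(-1714351/22) = -22/1714351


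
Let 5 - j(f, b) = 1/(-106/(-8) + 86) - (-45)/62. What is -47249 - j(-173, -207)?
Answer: -1163091843/24614 ≈ -47253.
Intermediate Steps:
j(f, b) = 104957/24614 (j(f, b) = 5 - (1/(-106/(-8) + 86) - (-45)/62) = 5 - (1/(-106*(-⅛) + 86) - (-45)/62) = 5 - (1/(53/4 + 86) - 1*(-45/62)) = 5 - (1/(397/4) + 45/62) = 5 - (4/397 + 45/62) = 5 - 1*18113/24614 = 5 - 18113/24614 = 104957/24614)
-47249 - j(-173, -207) = -47249 - 1*104957/24614 = -47249 - 104957/24614 = -1163091843/24614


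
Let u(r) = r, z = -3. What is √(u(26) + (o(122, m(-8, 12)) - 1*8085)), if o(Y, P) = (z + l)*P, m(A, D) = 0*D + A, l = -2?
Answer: 27*I*√11 ≈ 89.549*I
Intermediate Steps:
m(A, D) = A (m(A, D) = 0 + A = A)
o(Y, P) = -5*P (o(Y, P) = (-3 - 2)*P = -5*P)
√(u(26) + (o(122, m(-8, 12)) - 1*8085)) = √(26 + (-5*(-8) - 1*8085)) = √(26 + (40 - 8085)) = √(26 - 8045) = √(-8019) = 27*I*√11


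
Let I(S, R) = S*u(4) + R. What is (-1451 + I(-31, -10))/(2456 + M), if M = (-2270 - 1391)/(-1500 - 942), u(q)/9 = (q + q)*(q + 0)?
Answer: -25369938/6001213 ≈ -4.2275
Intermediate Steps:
u(q) = 18*q² (u(q) = 9*((q + q)*(q + 0)) = 9*((2*q)*q) = 9*(2*q²) = 18*q²)
I(S, R) = R + 288*S (I(S, R) = S*(18*4²) + R = S*(18*16) + R = S*288 + R = 288*S + R = R + 288*S)
M = 3661/2442 (M = -3661/(-2442) = -3661*(-1/2442) = 3661/2442 ≈ 1.4992)
(-1451 + I(-31, -10))/(2456 + M) = (-1451 + (-10 + 288*(-31)))/(2456 + 3661/2442) = (-1451 + (-10 - 8928))/(6001213/2442) = (-1451 - 8938)*(2442/6001213) = -10389*2442/6001213 = -25369938/6001213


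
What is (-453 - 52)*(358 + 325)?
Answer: -344915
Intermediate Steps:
(-453 - 52)*(358 + 325) = -505*683 = -344915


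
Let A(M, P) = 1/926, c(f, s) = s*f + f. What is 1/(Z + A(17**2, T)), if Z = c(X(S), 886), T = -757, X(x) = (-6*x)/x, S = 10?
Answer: -926/4928171 ≈ -0.00018790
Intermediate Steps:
X(x) = -6
c(f, s) = f + f*s (c(f, s) = f*s + f = f + f*s)
Z = -5322 (Z = -6*(1 + 886) = -6*887 = -5322)
A(M, P) = 1/926
1/(Z + A(17**2, T)) = 1/(-5322 + 1/926) = 1/(-4928171/926) = -926/4928171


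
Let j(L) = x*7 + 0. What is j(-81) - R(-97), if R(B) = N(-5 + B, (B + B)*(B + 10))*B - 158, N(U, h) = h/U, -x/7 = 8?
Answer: -276839/17 ≈ -16285.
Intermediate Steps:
x = -56 (x = -7*8 = -56)
R(B) = -158 + 2*B**2*(10 + B)/(-5 + B) (R(B) = (((B + B)*(B + 10))/(-5 + B))*B - 158 = (((2*B)*(10 + B))/(-5 + B))*B - 158 = ((2*B*(10 + B))/(-5 + B))*B - 158 = (2*B*(10 + B)/(-5 + B))*B - 158 = 2*B**2*(10 + B)/(-5 + B) - 158 = -158 + 2*B**2*(10 + B)/(-5 + B))
j(L) = -392 (j(L) = -56*7 + 0 = -392 + 0 = -392)
j(-81) - R(-97) = -392 - 2*(395 - 79*(-97) + (-97)**2*(10 - 97))/(-5 - 97) = -392 - 2*(395 + 7663 + 9409*(-87))/(-102) = -392 - 2*(-1)*(395 + 7663 - 818583)/102 = -392 - 2*(-1)*(-810525)/102 = -392 - 1*270175/17 = -392 - 270175/17 = -276839/17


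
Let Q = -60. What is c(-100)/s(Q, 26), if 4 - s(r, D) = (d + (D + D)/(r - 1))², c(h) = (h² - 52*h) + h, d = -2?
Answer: -14046775/3848 ≈ -3650.4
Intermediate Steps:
c(h) = h² - 51*h
s(r, D) = 4 - (-2 + 2*D/(-1 + r))² (s(r, D) = 4 - (-2 + (D + D)/(r - 1))² = 4 - (-2 + (2*D)/(-1 + r))² = 4 - (-2 + 2*D/(-1 + r))²)
c(-100)/s(Q, 26) = (-100*(-51 - 100))/((4*26*(-2 - 1*26 + 2*(-60))/(1 + (-60)² - 2*(-60)))) = (-100*(-151))/((4*26*(-2 - 26 - 120)/(1 + 3600 + 120))) = 15100/((4*26*(-148)/3721)) = 15100/((4*26*(1/3721)*(-148))) = 15100/(-15392/3721) = 15100*(-3721/15392) = -14046775/3848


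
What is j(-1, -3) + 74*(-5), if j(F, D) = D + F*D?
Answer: -370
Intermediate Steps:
j(F, D) = D + D*F
j(-1, -3) + 74*(-5) = -3*(1 - 1) + 74*(-5) = -3*0 - 370 = 0 - 370 = -370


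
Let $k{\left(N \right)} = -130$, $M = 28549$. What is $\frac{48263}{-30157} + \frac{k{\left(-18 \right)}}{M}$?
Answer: $- \frac{1381780797}{860952193} \approx -1.6049$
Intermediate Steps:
$\frac{48263}{-30157} + \frac{k{\left(-18 \right)}}{M} = \frac{48263}{-30157} - \frac{130}{28549} = 48263 \left(- \frac{1}{30157}\right) - \frac{130}{28549} = - \frac{48263}{30157} - \frac{130}{28549} = - \frac{1381780797}{860952193}$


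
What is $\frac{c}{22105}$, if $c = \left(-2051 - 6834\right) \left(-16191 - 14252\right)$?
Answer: $\frac{54097211}{4421} \approx 12236.0$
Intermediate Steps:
$c = 270486055$ ($c = \left(-8885\right) \left(-30443\right) = 270486055$)
$\frac{c}{22105} = \frac{270486055}{22105} = 270486055 \cdot \frac{1}{22105} = \frac{54097211}{4421}$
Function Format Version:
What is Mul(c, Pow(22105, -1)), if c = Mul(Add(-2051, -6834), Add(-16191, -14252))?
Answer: Rational(54097211, 4421) ≈ 12236.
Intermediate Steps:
c = 270486055 (c = Mul(-8885, -30443) = 270486055)
Mul(c, Pow(22105, -1)) = Mul(270486055, Pow(22105, -1)) = Mul(270486055, Rational(1, 22105)) = Rational(54097211, 4421)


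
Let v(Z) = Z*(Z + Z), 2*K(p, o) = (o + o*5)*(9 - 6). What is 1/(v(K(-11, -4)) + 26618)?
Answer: 1/29210 ≈ 3.4235e-5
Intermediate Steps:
K(p, o) = 9*o (K(p, o) = ((o + o*5)*(9 - 6))/2 = ((o + 5*o)*3)/2 = ((6*o)*3)/2 = (18*o)/2 = 9*o)
v(Z) = 2*Z² (v(Z) = Z*(2*Z) = 2*Z²)
1/(v(K(-11, -4)) + 26618) = 1/(2*(9*(-4))² + 26618) = 1/(2*(-36)² + 26618) = 1/(2*1296 + 26618) = 1/(2592 + 26618) = 1/29210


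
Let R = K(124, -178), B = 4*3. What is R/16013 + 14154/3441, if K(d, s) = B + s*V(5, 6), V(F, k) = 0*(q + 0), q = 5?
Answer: 75563098/18366911 ≈ 4.1141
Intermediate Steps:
V(F, k) = 0 (V(F, k) = 0*(5 + 0) = 0*5 = 0)
B = 12
K(d, s) = 12 (K(d, s) = 12 + s*0 = 12 + 0 = 12)
R = 12
R/16013 + 14154/3441 = 12/16013 + 14154/3441 = 12*(1/16013) + 14154*(1/3441) = 12/16013 + 4718/1147 = 75563098/18366911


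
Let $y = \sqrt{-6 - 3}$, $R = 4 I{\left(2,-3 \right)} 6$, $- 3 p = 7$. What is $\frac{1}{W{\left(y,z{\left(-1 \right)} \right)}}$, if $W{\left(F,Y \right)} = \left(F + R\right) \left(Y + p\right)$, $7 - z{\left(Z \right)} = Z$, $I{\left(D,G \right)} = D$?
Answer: $\frac{16}{4369} - \frac{i}{4369} \approx 0.0036622 - 0.00022889 i$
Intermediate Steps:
$p = - \frac{7}{3}$ ($p = \left(- \frac{1}{3}\right) 7 = - \frac{7}{3} \approx -2.3333$)
$z{\left(Z \right)} = 7 - Z$
$R = 48$ ($R = 4 \cdot 2 \cdot 6 = 8 \cdot 6 = 48$)
$y = 3 i$ ($y = \sqrt{-9} = 3 i \approx 3.0 i$)
$W{\left(F,Y \right)} = \left(48 + F\right) \left(- \frac{7}{3} + Y\right)$ ($W{\left(F,Y \right)} = \left(F + 48\right) \left(Y - \frac{7}{3}\right) = \left(48 + F\right) \left(- \frac{7}{3} + Y\right)$)
$\frac{1}{W{\left(y,z{\left(-1 \right)} \right)}} = \frac{1}{-112 + 48 \left(7 - -1\right) - \frac{7 \cdot 3 i}{3} + 3 i \left(7 - -1\right)} = \frac{1}{-112 + 48 \left(7 + 1\right) - 7 i + 3 i \left(7 + 1\right)} = \frac{1}{-112 + 48 \cdot 8 - 7 i + 3 i 8} = \frac{1}{-112 + 384 - 7 i + 24 i} = \frac{1}{272 + 17 i} = \frac{272 - 17 i}{74273}$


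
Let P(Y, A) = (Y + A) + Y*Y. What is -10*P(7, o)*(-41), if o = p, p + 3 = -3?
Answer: 20500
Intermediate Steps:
p = -6 (p = -3 - 3 = -6)
o = -6
P(Y, A) = A + Y + Y² (P(Y, A) = (A + Y) + Y² = A + Y + Y²)
-10*P(7, o)*(-41) = -10*(-6 + 7 + 7²)*(-41) = -10*(-6 + 7 + 49)*(-41) = -10*50*(-41) = -500*(-41) = 20500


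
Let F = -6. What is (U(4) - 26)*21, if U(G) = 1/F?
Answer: -1099/2 ≈ -549.50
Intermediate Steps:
U(G) = -⅙ (U(G) = 1/(-6) = -⅙)
(U(4) - 26)*21 = (-⅙ - 26)*21 = -157/6*21 = -1099/2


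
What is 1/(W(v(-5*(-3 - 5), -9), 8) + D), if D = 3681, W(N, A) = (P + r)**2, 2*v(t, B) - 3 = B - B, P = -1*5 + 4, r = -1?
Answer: 1/3685 ≈ 0.00027137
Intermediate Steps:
P = -1 (P = -5 + 4 = -1)
v(t, B) = 3/2 (v(t, B) = 3/2 + (B - B)/2 = 3/2 + (1/2)*0 = 3/2 + 0 = 3/2)
W(N, A) = 4 (W(N, A) = (-1 - 1)**2 = (-2)**2 = 4)
1/(W(v(-5*(-3 - 5), -9), 8) + D) = 1/(4 + 3681) = 1/3685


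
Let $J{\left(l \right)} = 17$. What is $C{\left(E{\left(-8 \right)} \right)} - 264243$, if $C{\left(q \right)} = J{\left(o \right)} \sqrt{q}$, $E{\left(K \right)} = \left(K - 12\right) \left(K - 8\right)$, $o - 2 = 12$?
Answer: $-264243 + 136 \sqrt{5} \approx -2.6394 \cdot 10^{5}$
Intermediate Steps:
$o = 14$ ($o = 2 + 12 = 14$)
$E{\left(K \right)} = \left(-12 + K\right) \left(-8 + K\right)$
$C{\left(q \right)} = 17 \sqrt{q}$
$C{\left(E{\left(-8 \right)} \right)} - 264243 = 17 \sqrt{96 + \left(-8\right)^{2} - -160} - 264243 = 17 \sqrt{96 + 64 + 160} - 264243 = 17 \sqrt{320} - 264243 = 17 \cdot 8 \sqrt{5} - 264243 = 136 \sqrt{5} - 264243 = -264243 + 136 \sqrt{5}$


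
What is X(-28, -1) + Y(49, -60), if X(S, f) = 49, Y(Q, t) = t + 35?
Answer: 24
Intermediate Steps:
Y(Q, t) = 35 + t
X(-28, -1) + Y(49, -60) = 49 + (35 - 60) = 49 - 25 = 24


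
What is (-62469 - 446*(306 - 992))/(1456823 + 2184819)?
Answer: 243487/3641642 ≈ 0.066862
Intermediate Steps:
(-62469 - 446*(306 - 992))/(1456823 + 2184819) = (-62469 - 446*(-686))/3641642 = (-62469 + 305956)*(1/3641642) = 243487*(1/3641642) = 243487/3641642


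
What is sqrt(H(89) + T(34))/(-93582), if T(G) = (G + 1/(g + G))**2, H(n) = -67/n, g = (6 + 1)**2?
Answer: -sqrt(63083975902)/691290234 ≈ -0.00036333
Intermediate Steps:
g = 49 (g = 7**2 = 49)
T(G) = (G + 1/(49 + G))**2
sqrt(H(89) + T(34))/(-93582) = sqrt(-67/89 + (1 + 34**2 + 49*34)**2/(49 + 34)**2)/(-93582) = sqrt(-67*1/89 + (1 + 1156 + 1666)**2/83**2)*(-1/93582) = sqrt(-67/89 + (1/6889)*2823**2)*(-1/93582) = sqrt(-67/89 + (1/6889)*7969329)*(-1/93582) = sqrt(-67/89 + 7969329/6889)*(-1/93582) = sqrt(708808718/613121)*(-1/93582) = (sqrt(63083975902)/7387)*(-1/93582) = -sqrt(63083975902)/691290234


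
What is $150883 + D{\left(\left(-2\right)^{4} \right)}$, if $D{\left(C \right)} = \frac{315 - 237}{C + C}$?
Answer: $\frac{2414167}{16} \approx 1.5089 \cdot 10^{5}$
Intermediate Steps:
$D{\left(C \right)} = \frac{39}{C}$ ($D{\left(C \right)} = \frac{78}{2 C} = 78 \frac{1}{2 C} = \frac{39}{C}$)
$150883 + D{\left(\left(-2\right)^{4} \right)} = 150883 + \frac{39}{\left(-2\right)^{4}} = 150883 + \frac{39}{16} = \frac{2414167}{16}$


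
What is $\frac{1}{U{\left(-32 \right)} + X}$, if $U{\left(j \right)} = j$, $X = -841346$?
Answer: $- \frac{1}{841378} \approx -1.1885 \cdot 10^{-6}$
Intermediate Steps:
$\frac{1}{U{\left(-32 \right)} + X} = \frac{1}{-32 - 841346} = \frac{1}{-841378} = - \frac{1}{841378}$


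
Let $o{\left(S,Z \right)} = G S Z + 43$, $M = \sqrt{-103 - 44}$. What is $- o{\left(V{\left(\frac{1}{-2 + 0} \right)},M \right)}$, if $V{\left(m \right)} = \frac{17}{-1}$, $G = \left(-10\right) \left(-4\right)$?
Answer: $-43 + 4760 i \sqrt{3} \approx -43.0 + 8244.6 i$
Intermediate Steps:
$G = 40$
$V{\left(m \right)} = -17$ ($V{\left(m \right)} = 17 \left(-1\right) = -17$)
$M = 7 i \sqrt{3}$ ($M = \sqrt{-147} = 7 i \sqrt{3} \approx 12.124 i$)
$o{\left(S,Z \right)} = 43 + 40 S Z$ ($o{\left(S,Z \right)} = 40 S Z + 43 = 43 + 40 S Z$)
$- o{\left(V{\left(\frac{1}{-2 + 0} \right)},M \right)} = - (43 + 40 \left(-17\right) 7 i \sqrt{3}) = - (43 - 4760 i \sqrt{3}) = -43 + 4760 i \sqrt{3}$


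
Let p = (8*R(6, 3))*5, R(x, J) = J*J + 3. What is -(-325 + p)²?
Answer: -24025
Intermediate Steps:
R(x, J) = 3 + J² (R(x, J) = J² + 3 = 3 + J²)
p = 480 (p = (8*(3 + 3²))*5 = (8*(3 + 9))*5 = (8*12)*5 = 96*5 = 480)
-(-325 + p)² = -(-325 + 480)² = -1*155² = -1*24025 = -24025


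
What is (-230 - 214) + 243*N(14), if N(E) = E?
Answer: 2958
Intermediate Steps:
(-230 - 214) + 243*N(14) = (-230 - 214) + 243*14 = -444 + 3402 = 2958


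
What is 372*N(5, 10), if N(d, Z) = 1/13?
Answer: 372/13 ≈ 28.615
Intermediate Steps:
N(d, Z) = 1/13
372*N(5, 10) = 372*(1/13) = 372/13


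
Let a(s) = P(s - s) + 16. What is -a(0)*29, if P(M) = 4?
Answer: -580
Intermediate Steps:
a(s) = 20 (a(s) = 4 + 16 = 20)
-a(0)*29 = -1*20*29 = -20*29 = -580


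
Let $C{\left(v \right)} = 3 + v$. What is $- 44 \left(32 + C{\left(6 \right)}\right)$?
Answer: $-1804$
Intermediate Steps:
$- 44 \left(32 + C{\left(6 \right)}\right) = - 44 \left(32 + \left(3 + 6\right)\right) = - 44 \left(32 + 9\right) = \left(-44\right) 41 = -1804$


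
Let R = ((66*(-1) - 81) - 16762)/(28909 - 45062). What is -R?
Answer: -16909/16153 ≈ -1.0468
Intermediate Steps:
R = 16909/16153 (R = ((-66 - 81) - 16762)/(-16153) = (-147 - 16762)*(-1/16153) = -16909*(-1/16153) = 16909/16153 ≈ 1.0468)
-R = -1*16909/16153 = -16909/16153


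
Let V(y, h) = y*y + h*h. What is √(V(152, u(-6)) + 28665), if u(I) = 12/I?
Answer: √51773 ≈ 227.54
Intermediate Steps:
V(y, h) = h² + y² (V(y, h) = y² + h² = h² + y²)
√(V(152, u(-6)) + 28665) = √(((12/(-6))² + 152²) + 28665) = √(((12*(-⅙))² + 23104) + 28665) = √(((-2)² + 23104) + 28665) = √((4 + 23104) + 28665) = √(23108 + 28665) = √51773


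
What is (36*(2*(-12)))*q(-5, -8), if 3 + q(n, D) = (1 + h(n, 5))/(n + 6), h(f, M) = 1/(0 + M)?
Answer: 7776/5 ≈ 1555.2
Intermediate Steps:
h(f, M) = 1/M
q(n, D) = -3 + 6/(5*(6 + n)) (q(n, D) = -3 + (1 + 1/5)/(n + 6) = -3 + (1 + 1/5)/(6 + n) = -3 + 6/(5*(6 + n)))
(36*(2*(-12)))*q(-5, -8) = (36*(2*(-12)))*(3*(-28 - 5*(-5))/(5*(6 - 5))) = (36*(-24))*((3/5)*(-28 + 25)/1) = -2592*(-3)/5 = -864*(-9/5) = 7776/5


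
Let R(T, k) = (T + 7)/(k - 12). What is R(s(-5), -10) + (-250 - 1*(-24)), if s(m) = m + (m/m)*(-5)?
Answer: -4969/22 ≈ -225.86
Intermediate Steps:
s(m) = -5 + m (s(m) = m + 1*(-5) = m - 5 = -5 + m)
R(T, k) = (7 + T)/(-12 + k)
R(s(-5), -10) + (-250 - 1*(-24)) = (7 + (-5 - 5))/(-12 - 10) + (-250 - 1*(-24)) = (7 - 10)/(-22) + (-250 + 24) = -1/22*(-3) - 226 = 3/22 - 226 = -4969/22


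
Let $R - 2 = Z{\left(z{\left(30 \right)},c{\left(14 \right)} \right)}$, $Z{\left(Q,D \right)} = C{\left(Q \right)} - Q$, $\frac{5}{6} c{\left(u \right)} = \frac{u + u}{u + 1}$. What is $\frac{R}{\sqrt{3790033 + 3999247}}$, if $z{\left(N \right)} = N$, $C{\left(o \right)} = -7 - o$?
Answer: $- \frac{13 \sqrt{486830}}{389464} \approx -0.02329$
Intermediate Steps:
$c{\left(u \right)} = \frac{12 u}{5 \left(1 + u\right)}$ ($c{\left(u \right)} = \frac{6 \frac{u + u}{u + 1}}{5} = \frac{6 \frac{2 u}{1 + u}}{5} = \frac{12 u}{5 \left(1 + u\right)}$)
$Z{\left(Q,D \right)} = -7 - 2 Q$ ($Z{\left(Q,D \right)} = \left(-7 - Q\right) - Q = -7 - 2 Q$)
$R = -65$ ($R = 2 - 67 = -65$)
$\frac{R}{\sqrt{3790033 + 3999247}} = - \frac{65}{\sqrt{3790033 + 3999247}} = - \frac{65}{\sqrt{7789280}} = - \frac{65}{4 \sqrt{486830}} = - 65 \frac{\sqrt{486830}}{1947320} = - \frac{13 \sqrt{486830}}{389464}$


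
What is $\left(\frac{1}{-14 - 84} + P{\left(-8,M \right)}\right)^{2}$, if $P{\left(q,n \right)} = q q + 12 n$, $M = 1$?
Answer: $\frac{55457809}{9604} \approx 5774.4$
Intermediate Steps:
$P{\left(q,n \right)} = q^{2} + 12 n$
$\left(\frac{1}{-14 - 84} + P{\left(-8,M \right)}\right)^{2} = \left(\frac{1}{-14 - 84} + \left(\left(-8\right)^{2} + 12 \cdot 1\right)\right)^{2} = \left(\frac{1}{-98} + \left(64 + 12\right)\right)^{2} = \left(- \frac{1}{98} + 76\right)^{2} = \left(\frac{7447}{98}\right)^{2} = \frac{55457809}{9604}$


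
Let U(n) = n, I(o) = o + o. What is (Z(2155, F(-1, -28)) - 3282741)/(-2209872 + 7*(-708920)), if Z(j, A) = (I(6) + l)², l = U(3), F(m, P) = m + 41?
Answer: 820629/1793078 ≈ 0.45766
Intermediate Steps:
I(o) = 2*o
F(m, P) = 41 + m
l = 3
Z(j, A) = 225 (Z(j, A) = (2*6 + 3)² = (12 + 3)² = 15² = 225)
(Z(2155, F(-1, -28)) - 3282741)/(-2209872 + 7*(-708920)) = (225 - 3282741)/(-2209872 + 7*(-708920)) = -3282516/(-2209872 - 4962440) = -3282516/(-7172312) = -3282516*(-1/7172312) = 820629/1793078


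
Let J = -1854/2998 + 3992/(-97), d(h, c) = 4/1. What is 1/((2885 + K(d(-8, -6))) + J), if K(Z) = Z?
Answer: 145403/413995340 ≈ 0.00035122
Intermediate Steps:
d(h, c) = 4 (d(h, c) = 4*1 = 4)
J = -6073927/145403 (J = -1854*1/2998 + 3992*(-1/97) = -927/1499 - 3992/97 = -6073927/145403 ≈ -41.773)
1/((2885 + K(d(-8, -6))) + J) = 1/((2885 + 4) - 6073927/145403) = 1/(2889 - 6073927/145403) = 1/(413995340/145403) = 145403/413995340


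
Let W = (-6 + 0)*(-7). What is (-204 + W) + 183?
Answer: 21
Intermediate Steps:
W = 42 (W = -6*(-7) = 42)
(-204 + W) + 183 = (-204 + 42) + 183 = -162 + 183 = 21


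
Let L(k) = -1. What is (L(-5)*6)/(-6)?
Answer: 1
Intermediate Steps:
(L(-5)*6)/(-6) = -1*6/(-6) = -6*(-⅙) = 1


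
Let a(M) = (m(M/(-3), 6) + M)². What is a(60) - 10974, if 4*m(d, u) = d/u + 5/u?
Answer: -476711/64 ≈ -7448.6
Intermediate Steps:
m(d, u) = 5/(4*u) + d/(4*u) (m(d, u) = (d/u + 5/u)/4 = (5/u + d/u)/4 = 5/(4*u) + d/(4*u))
a(M) = (5/24 + 71*M/72)² (a(M) = ((¼)*(5 + M/(-3))/6 + M)² = ((¼)*(⅙)*(5 + M*(-⅓)) + M)² = ((¼)*(⅙)*(5 - M/3) + M)² = ((5/24 - M/72) + M)² = (5/24 + 71*M/72)²)
a(60) - 10974 = (15 + 71*60)²/5184 - 10974 = (15 + 4260)²/5184 - 10974 = (1/5184)*4275² - 10974 = (1/5184)*18275625 - 10974 = 225625/64 - 10974 = -476711/64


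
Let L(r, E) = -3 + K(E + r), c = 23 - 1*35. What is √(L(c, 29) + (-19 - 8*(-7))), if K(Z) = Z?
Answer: √51 ≈ 7.1414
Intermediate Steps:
c = -12 (c = 23 - 35 = -12)
L(r, E) = -3 + E + r (L(r, E) = -3 + (E + r) = -3 + E + r)
√(L(c, 29) + (-19 - 8*(-7))) = √((-3 + 29 - 12) + (-19 - 8*(-7))) = √(14 + (-19 + 56)) = √(14 + 37) = √51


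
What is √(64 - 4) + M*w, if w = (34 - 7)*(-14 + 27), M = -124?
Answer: -43524 + 2*√15 ≈ -43516.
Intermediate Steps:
w = 351 (w = 27*13 = 351)
√(64 - 4) + M*w = √(64 - 4) - 124*351 = √60 - 43524 = 2*√15 - 43524 = -43524 + 2*√15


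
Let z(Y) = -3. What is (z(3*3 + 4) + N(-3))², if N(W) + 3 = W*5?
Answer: 441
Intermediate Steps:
N(W) = -3 + 5*W (N(W) = -3 + W*5 = -3 + 5*W)
(z(3*3 + 4) + N(-3))² = (-3 + (-3 + 5*(-3)))² = (-3 + (-3 - 15))² = (-3 - 18)² = (-21)² = 441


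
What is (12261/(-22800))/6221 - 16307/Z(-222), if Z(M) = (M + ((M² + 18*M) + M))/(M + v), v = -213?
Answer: 27948315575381/176683865200 ≈ 158.18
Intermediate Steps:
Z(M) = (M² + 20*M)/(-213 + M) (Z(M) = (M + ((M² + 18*M) + M))/(M - 213) = (M + (M² + 19*M))/(-213 + M) = (M² + 20*M)/(-213 + M))
(12261/(-22800))/6221 - 16307/Z(-222) = (12261/(-22800))/6221 - 16307*(-(-213 - 222)/(222*(20 - 222))) = (12261*(-1/22800))*(1/6221) - 16307/((-222*(-202)/(-435))) = -4087/7600*1/6221 - 16307/((-222*(-1/435)*(-202))) = -4087/47279600 - 16307/(-14948/145) = -4087/47279600 - 16307*(-145/14948) = -4087/47279600 + 2364515/14948 = 27948315575381/176683865200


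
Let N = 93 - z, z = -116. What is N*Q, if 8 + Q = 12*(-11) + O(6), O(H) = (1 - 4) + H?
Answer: -28633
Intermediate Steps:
O(H) = -3 + H
Q = -137 (Q = -8 + (12*(-11) + (-3 + 6)) = -8 + (-132 + 3) = -8 - 129 = -137)
N = 209 (N = 93 - 1*(-116) = 93 + 116 = 209)
N*Q = 209*(-137) = -28633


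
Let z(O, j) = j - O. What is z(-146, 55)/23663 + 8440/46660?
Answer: 10454719/55205779 ≈ 0.18938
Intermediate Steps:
z(-146, 55)/23663 + 8440/46660 = (55 - 1*(-146))/23663 + 8440/46660 = (55 + 146)*(1/23663) + 8440*(1/46660) = 201*(1/23663) + 422/2333 = 201/23663 + 422/2333 = 10454719/55205779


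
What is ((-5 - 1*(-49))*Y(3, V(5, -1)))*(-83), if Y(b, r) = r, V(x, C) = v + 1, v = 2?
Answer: -10956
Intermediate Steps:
V(x, C) = 3 (V(x, C) = 2 + 1 = 3)
((-5 - 1*(-49))*Y(3, V(5, -1)))*(-83) = ((-5 - 1*(-49))*3)*(-83) = ((-5 + 49)*3)*(-83) = (44*3)*(-83) = 132*(-83) = -10956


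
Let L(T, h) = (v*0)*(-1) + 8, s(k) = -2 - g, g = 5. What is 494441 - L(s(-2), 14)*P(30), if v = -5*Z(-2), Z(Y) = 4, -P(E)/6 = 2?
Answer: 494537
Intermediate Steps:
P(E) = -12 (P(E) = -6*2 = -12)
v = -20 (v = -5*4 = -20)
s(k) = -7 (s(k) = -2 - 1*5 = -2 - 5 = -7)
L(T, h) = 8 (L(T, h) = -20*0*(-1) + 8 = 0*(-1) + 8 = 0 + 8 = 8)
494441 - L(s(-2), 14)*P(30) = 494441 - 8*(-12) = 494441 - 1*(-96) = 494441 + 96 = 494537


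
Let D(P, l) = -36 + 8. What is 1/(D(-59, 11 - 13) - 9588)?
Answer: -1/9616 ≈ -0.00010399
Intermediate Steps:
D(P, l) = -28
1/(D(-59, 11 - 13) - 9588) = 1/(-28 - 9588) = 1/(-9616) = -1/9616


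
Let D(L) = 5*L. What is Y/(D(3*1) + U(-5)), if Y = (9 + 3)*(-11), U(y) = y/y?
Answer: -33/4 ≈ -8.2500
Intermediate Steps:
U(y) = 1
Y = -132 (Y = 12*(-11) = -132)
Y/(D(3*1) + U(-5)) = -132/(5*(3*1) + 1) = -132/(5*3 + 1) = -132/(15 + 1) = -132/16 = (1/16)*(-132) = -33/4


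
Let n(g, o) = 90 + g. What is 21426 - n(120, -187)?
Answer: 21216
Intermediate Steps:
21426 - n(120, -187) = 21426 - (90 + 120) = 21426 - 1*210 = 21426 - 210 = 21216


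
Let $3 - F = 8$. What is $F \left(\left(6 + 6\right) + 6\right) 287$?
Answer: $-25830$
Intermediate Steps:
$F = -5$ ($F = 3 - 8 = -5$)
$F \left(\left(6 + 6\right) + 6\right) 287 = - 5 \left(\left(6 + 6\right) + 6\right) 287 = - 5 \left(12 + 6\right) 287 = \left(-5\right) 18 \cdot 287 = \left(-90\right) 287 = -25830$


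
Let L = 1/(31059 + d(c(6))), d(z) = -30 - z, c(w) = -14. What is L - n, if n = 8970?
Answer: -278455709/31043 ≈ -8970.0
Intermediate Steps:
L = 1/31043 (L = 1/(31059 + (-30 - 1*(-14))) = 1/(31059 + (-30 + 14)) = 1/(31059 - 16) = 1/31043 ≈ 3.2213e-5)
L - n = 1/31043 - 1*8970 = 1/31043 - 8970 = -278455709/31043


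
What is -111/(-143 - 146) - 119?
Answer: -34280/289 ≈ -118.62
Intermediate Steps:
-111/(-143 - 146) - 119 = -111/(-289) - 119 = -111*(-1/289) - 119 = 111/289 - 119 = -34280/289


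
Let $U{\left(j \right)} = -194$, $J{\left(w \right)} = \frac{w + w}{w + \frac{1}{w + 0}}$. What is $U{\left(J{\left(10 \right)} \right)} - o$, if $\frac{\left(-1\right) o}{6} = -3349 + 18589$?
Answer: $91246$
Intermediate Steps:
$J{\left(w \right)} = \frac{2 w}{w + \frac{1}{w}}$
$o = -91440$ ($o = - 6 \left(-3349 + 18589\right) = \left(-6\right) 15240 = -91440$)
$U{\left(J{\left(10 \right)} \right)} - o = -194 - -91440 = -194 + 91440 = 91246$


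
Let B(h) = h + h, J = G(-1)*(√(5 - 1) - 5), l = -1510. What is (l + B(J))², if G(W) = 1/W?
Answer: 2262016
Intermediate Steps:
J = 3 (J = (√(5 - 1) - 5)/(-1) = -(√4 - 5) = -(2 - 5) = -1*(-3) = 3)
B(h) = 2*h
(l + B(J))² = (-1510 + 2*3)² = (-1510 + 6)² = (-1504)² = 2262016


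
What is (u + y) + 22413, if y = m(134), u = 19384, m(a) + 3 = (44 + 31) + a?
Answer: 42003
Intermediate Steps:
m(a) = 72 + a (m(a) = -3 + ((44 + 31) + a) = -3 + (75 + a) = 72 + a)
y = 206 (y = 72 + 134 = 206)
(u + y) + 22413 = (19384 + 206) + 22413 = 19590 + 22413 = 42003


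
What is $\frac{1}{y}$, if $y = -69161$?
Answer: $- \frac{1}{69161} \approx -1.4459 \cdot 10^{-5}$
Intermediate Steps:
$\frac{1}{y} = \frac{1}{-69161} = - \frac{1}{69161}$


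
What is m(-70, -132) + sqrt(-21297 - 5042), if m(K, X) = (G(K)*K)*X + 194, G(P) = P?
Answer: -646606 + I*sqrt(26339) ≈ -6.4661e+5 + 162.29*I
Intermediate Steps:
m(K, X) = 194 + X*K**2 (m(K, X) = (K*K)*X + 194 = K**2*X + 194 = X*K**2 + 194 = 194 + X*K**2)
m(-70, -132) + sqrt(-21297 - 5042) = (194 - 132*(-70)**2) + sqrt(-21297 - 5042) = (194 - 132*4900) + sqrt(-26339) = (194 - 646800) + I*sqrt(26339) = -646606 + I*sqrt(26339)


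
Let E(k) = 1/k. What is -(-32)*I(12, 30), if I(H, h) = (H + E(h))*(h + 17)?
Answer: 271472/15 ≈ 18098.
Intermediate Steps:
E(k) = 1/k
I(H, h) = (17 + h)*(H + 1/h) (I(H, h) = (H + 1/h)*(h + 17) = (H + 1/h)*(17 + h) = (17 + h)*(H + 1/h))
-(-32)*I(12, 30) = -(-32)*(1 + 17*12 + 17/30 + 12*30) = -(-32)*(1 + 204 + 17*(1/30) + 360) = -(-32)*(1 + 204 + 17/30 + 360) = -(-32)*16967/30 = -32*(-16967/30) = 271472/15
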